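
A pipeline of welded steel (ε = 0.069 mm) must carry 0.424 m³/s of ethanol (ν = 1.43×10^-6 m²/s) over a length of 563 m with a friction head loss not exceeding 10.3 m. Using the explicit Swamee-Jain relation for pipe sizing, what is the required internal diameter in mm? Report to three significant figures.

Swamee-Jain (Type III): D = 0.66·[ε^1.25·(LQ²/(gh_f))^4.75 + ν·Q^9.4·(L/(gh_f))^5.2]^0.04
LQ²/(gh_f) = 1.002; L/(gh_f) = 5.572
Term 1 = ε^1.25·(…)^4.75 = 6.34×10^-6; Term 2 = ν·Q^9.4·(…)^5.2 = 3.40×10^-6
D = 0.66·(6.34×10^-6 + 3.40×10^-6)^0.04 = 0.4160 m = 416 mm
Check: V = 3.12 m/s, Re = 9.08×10^5, f = 0.01447, h_f = 9.71 m ≈ 10.3 m ✓

D ≈ 416 mm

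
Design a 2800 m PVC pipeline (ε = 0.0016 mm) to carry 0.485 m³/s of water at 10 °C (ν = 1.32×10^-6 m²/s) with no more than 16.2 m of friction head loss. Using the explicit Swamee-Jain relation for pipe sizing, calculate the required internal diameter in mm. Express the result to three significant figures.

Swamee-Jain (Type III): D = 0.66·[ε^1.25·(LQ²/(gh_f))^4.75 + ν·Q^9.4·(L/(gh_f))^5.2]^0.04
LQ²/(gh_f) = 4.144; L/(gh_f) = 17.62
Term 1 = ε^1.25·(…)^4.75 = 4.88×10^-5; Term 2 = ν·Q^9.4·(…)^5.2 = 0.00442
D = 0.66·(4.88×10^-5 + 0.00442)^0.04 = 0.5316 m = 532 mm
Check: V = 2.19 m/s, Re = 8.80×10^5, f = 0.01193, h_f = 15.3 m ≈ 16.2 m ✓

D ≈ 532 mm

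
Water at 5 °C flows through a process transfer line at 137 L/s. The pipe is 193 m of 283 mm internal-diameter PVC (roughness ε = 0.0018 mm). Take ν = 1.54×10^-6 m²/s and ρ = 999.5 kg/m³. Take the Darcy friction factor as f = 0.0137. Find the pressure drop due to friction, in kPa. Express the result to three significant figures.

Δp ≈ 22.1 kPa

V = 4Q/(πD²) = 4·0.137/(π·0.283²) = 2.178 m/s
h_f = f(L/D)V²/(2g) = 0.01370·(193/0.283)·2.178²/(2·9.81) = 2.259 m
Δp = ρg·h_f = 999.5·9.81·2.259 = 22.15 kPa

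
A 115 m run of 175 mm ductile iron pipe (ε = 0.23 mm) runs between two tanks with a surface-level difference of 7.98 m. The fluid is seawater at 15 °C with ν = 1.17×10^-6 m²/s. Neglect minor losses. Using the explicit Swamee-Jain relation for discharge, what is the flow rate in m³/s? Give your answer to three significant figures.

Q ≈ 0.0801 m³/s

Swamee-Jain (Type II): Q = -0.965·√(gD⁵h_f/L)·ln[ε/(3.7D) + √(3.17ν²L/(gD³h_f))]
√(gD⁵h_f/L) = √(9.81·0.175⁵·7.98/115) = 0.01057
ε/(3.7D) = 3.55×10^-4; √(3.17ν²L/(gD³h_f)) = 3.45×10^-5
Q = -0.965·0.01057·ln(3.897×10^-4) = 0.08007 m³/s
Check: V = 3.33 m/s, Re = 4.98×10^5, f = 0.02162, h_f = 8.03 m ≈ 7.98 m ✓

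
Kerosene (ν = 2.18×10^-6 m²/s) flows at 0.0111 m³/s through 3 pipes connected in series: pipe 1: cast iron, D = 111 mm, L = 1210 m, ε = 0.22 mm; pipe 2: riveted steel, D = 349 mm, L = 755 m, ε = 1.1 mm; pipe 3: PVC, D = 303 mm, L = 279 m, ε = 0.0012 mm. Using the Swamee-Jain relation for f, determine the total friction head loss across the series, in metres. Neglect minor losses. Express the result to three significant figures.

H ≈ 19.3 m

Pipe 1: V = 1.147 m/s, Re = 5.84×10^4, ε/D = 0.00198, f = 0.02634, h_1 = f(L/D)V²/2g = 19.25 m
Pipe 2: V = 0.1160 m/s, Re = 1.86×10^4, ε/D = 0.00315, f = 0.03246, h_2 = f(L/D)V²/2g = 0.04818 m
Pipe 3: V = 0.1539 m/s, Re = 2.14×10^4, ε/D = 3.96×10^-6, f = 0.02539, h_3 = f(L/D)V²/2g = 0.02824 m
Series → Q common, losses add: H = Σh = 19.33 m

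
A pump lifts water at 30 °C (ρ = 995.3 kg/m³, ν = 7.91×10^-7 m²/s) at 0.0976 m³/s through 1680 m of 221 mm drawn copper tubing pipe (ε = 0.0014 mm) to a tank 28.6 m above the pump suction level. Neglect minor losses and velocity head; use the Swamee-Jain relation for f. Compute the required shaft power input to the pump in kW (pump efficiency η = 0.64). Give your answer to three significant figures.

V = 4Q/(πD²) = 2.544 m/s; Re = 7.11×10^5; ε/D = 6.33×10^-6; f = 0.01243
h_f = f(L/D)V²/2g = 31.18 m
Total head H = z + h_f = 28.6 + 31.18 = 59.78 m
P_hyd = ρgQH = 995.3·9.81·0.0976·59.78 = 56.97 kW
P_shaft = P_hyd/η = 56.97/0.64 = 89.01 kW

P_shaft ≈ 89.0 kW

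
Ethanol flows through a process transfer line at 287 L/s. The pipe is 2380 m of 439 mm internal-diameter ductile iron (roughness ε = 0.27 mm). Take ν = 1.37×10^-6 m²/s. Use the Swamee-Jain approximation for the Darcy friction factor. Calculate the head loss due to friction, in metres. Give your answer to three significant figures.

h_f ≈ 18.2 m

V = 4Q/(πD²) = 4·0.287/(π·0.439²) = 1.896 m/s
Re = VD/ν = 1.896·0.439/1.37×10^-6 = 6.08×10^5 → turbulent
ε/D = 0.27/439 = 6.15×10^-4
Swamee-Jain: f = 0.01831
h_f = f(L/D)V²/(2g) = 0.01831·(2380/0.439)·1.896²/(2·9.81) = 18.19 m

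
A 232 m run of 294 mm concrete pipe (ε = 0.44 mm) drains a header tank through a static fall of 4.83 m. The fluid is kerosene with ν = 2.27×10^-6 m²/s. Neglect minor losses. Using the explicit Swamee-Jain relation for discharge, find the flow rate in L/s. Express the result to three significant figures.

Q ≈ 157 L/s

Swamee-Jain (Type II): Q = -0.965·√(gD⁵h_f/L)·ln[ε/(3.7D) + √(3.17ν²L/(gD³h_f))]
√(gD⁵h_f/L) = √(9.81·0.294⁵·4.83/232) = 0.02118
ε/(3.7D) = 4.04×10^-4; √(3.17ν²L/(gD³h_f)) = 5.61×10^-5
Q = -0.965·0.02118·ln(4.606×10^-4) = 0.1570 m³/s
Check: V = 2.31 m/s, Re = 3.00×10^5, f = 0.02260, h_f = 4.86 m ≈ 4.83 m ✓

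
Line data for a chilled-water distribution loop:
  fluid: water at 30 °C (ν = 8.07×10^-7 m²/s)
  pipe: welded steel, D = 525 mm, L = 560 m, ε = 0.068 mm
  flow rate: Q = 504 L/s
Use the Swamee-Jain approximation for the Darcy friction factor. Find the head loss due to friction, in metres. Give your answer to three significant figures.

h_f ≈ 3.99 m

V = 4Q/(πD²) = 4·0.504/(π·0.525²) = 2.328 m/s
Re = VD/ν = 2.328·0.525/8.07×10^-7 = 1.51×10^6 → turbulent
ε/D = 0.068/525 = 1.30×10^-4
Swamee-Jain: f = 0.01355
h_f = f(L/D)V²/(2g) = 0.01355·(560/0.525)·2.328²/(2·9.81) = 3.994 m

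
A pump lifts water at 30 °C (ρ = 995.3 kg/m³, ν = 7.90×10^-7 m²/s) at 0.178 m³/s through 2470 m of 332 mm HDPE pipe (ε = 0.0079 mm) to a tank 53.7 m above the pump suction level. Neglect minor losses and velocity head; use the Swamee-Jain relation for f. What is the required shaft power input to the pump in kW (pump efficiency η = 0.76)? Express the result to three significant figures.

V = 4Q/(πD²) = 2.056 m/s; Re = 8.64×10^5; ε/D = 2.38×10^-5; f = 0.01241
h_f = f(L/D)V²/2g = 19.90 m
Total head H = z + h_f = 53.7 + 19.90 = 73.60 m
P_hyd = ρgQH = 995.3·9.81·0.178·73.60 = 127.9 kW
P_shaft = P_hyd/η = 127.9/0.76 = 168.3 kW

P_shaft ≈ 168 kW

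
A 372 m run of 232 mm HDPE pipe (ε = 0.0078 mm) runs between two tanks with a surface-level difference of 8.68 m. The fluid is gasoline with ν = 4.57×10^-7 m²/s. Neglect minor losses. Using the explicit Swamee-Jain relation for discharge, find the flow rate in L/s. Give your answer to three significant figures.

Q ≈ 127 L/s

Swamee-Jain (Type II): Q = -0.965·√(gD⁵h_f/L)·ln[ε/(3.7D) + √(3.17ν²L/(gD³h_f))]
√(gD⁵h_f/L) = √(9.81·0.232⁵·8.68/372) = 0.01240
ε/(3.7D) = 9.09×10^-6; √(3.17ν²L/(gD³h_f)) = 1.52×10^-5
Q = -0.965·0.01240·ln(2.431×10^-5) = 0.1272 m³/s
Check: V = 3.01 m/s, Re = 1.53×10^6, f = 0.01178, h_f = 8.71 m ≈ 8.68 m ✓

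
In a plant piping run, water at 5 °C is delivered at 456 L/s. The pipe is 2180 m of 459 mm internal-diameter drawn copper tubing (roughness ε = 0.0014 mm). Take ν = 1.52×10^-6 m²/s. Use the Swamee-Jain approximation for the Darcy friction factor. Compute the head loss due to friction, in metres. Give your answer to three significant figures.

h_f ≈ 22.1 m

V = 4Q/(πD²) = 4·0.456/(π·0.459²) = 2.756 m/s
Re = VD/ν = 2.756·0.459/1.52×10^-6 = 8.32×10^5 → turbulent
ε/D = 0.0014/459 = 3.05×10^-6
Swamee-Jain: f = 0.01204
h_f = f(L/D)V²/(2g) = 0.01204·(2180/0.459)·2.756²/(2·9.81) = 22.14 m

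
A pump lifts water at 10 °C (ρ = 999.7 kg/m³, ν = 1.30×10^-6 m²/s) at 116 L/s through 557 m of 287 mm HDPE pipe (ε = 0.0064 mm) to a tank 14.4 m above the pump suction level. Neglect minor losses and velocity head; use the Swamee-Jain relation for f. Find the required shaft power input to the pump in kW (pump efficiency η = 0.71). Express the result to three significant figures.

V = 4Q/(πD²) = 1.793 m/s; Re = 3.96×10^5; ε/D = 2.23×10^-5; f = 0.01396
h_f = f(L/D)V²/2g = 4.440 m
Total head H = z + h_f = 14.4 + 4.440 = 18.84 m
P_hyd = ρgQH = 999.7·9.81·0.116·18.84 = 21.43 kW
P_shaft = P_hyd/η = 21.43/0.71 = 30.19 kW

P_shaft ≈ 30.2 kW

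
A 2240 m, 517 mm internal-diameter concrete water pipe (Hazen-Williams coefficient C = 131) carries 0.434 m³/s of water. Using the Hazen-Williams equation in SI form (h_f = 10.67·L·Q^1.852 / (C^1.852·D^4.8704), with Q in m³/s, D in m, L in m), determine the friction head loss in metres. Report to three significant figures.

h_f ≈ 15.2 m

h_f = 10.67·2240·0.434^1.852 / (131^1.852·0.517^4.8704) = 15.18 m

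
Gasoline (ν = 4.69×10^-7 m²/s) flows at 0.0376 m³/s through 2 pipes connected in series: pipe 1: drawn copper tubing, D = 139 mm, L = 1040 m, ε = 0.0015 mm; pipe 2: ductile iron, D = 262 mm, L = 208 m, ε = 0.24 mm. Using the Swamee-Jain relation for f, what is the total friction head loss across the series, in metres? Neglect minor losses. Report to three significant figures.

H ≈ 29.6 m

Pipe 1: V = 2.478 m/s, Re = 7.34×10^5, ε/D = 1.08×10^-5, f = 0.01245, h_1 = f(L/D)V²/2g = 29.16 m
Pipe 2: V = 0.6974 m/s, Re = 3.90×10^5, ε/D = 9.16×10^-4, f = 0.02016, h_2 = f(L/D)V²/2g = 0.3968 m
Series → Q common, losses add: H = Σh = 29.56 m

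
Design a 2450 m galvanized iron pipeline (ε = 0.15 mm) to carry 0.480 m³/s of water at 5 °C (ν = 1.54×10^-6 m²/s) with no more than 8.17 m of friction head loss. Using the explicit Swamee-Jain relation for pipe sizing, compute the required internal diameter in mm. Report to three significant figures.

Swamee-Jain (Type III): D = 0.66·[ε^1.25·(LQ²/(gh_f))^4.75 + ν·Q^9.4·(L/(gh_f))^5.2]^0.04
LQ²/(gh_f) = 7.043; L/(gh_f) = 30.57
Term 1 = ε^1.25·(…)^4.75 = 0.177; Term 2 = ν·Q^9.4·(…)^5.2 = 0.0822
D = 0.66·(0.177 + 0.0822)^0.04 = 0.6253 m = 625 mm
Check: V = 1.56 m/s, Re = 6.35×10^5, f = 0.01560, h_f = 7.61 m ≈ 8.17 m ✓

D ≈ 625 mm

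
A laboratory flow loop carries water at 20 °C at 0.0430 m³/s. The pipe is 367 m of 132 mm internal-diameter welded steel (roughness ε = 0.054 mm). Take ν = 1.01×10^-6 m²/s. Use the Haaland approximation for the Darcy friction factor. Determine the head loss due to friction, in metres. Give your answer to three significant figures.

V = 4Q/(πD²) = 4·0.0430/(π·0.132²) = 3.142 m/s
Re = VD/ν = 3.142·0.132/1.01×10^-6 = 4.11×10^5 → turbulent
ε/D = 0.054/132 = 4.09×10^-4
Haaland: f = 0.01716
h_f = f(L/D)V²/(2g) = 0.01716·(367/0.132)·3.142²/(2·9.81) = 24.01 m

h_f ≈ 24.0 m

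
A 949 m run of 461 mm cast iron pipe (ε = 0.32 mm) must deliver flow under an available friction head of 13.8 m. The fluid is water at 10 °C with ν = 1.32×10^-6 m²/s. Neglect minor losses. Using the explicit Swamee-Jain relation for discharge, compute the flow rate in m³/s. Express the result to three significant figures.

Swamee-Jain (Type II): Q = -0.965·√(gD⁵h_f/L)·ln[ε/(3.7D) + √(3.17ν²L/(gD³h_f))]
√(gD⁵h_f/L) = √(9.81·0.461⁵·13.8/949) = 0.05450
ε/(3.7D) = 1.88×10^-4; √(3.17ν²L/(gD³h_f)) = 1.99×10^-5
Q = -0.965·0.05450·ln(2.075×10^-4) = 0.4460 m³/s
Check: V = 2.67 m/s, Re = 9.33×10^5, f = 0.01852, h_f = 13.9 m ≈ 13.8 m ✓

Q ≈ 0.446 m³/s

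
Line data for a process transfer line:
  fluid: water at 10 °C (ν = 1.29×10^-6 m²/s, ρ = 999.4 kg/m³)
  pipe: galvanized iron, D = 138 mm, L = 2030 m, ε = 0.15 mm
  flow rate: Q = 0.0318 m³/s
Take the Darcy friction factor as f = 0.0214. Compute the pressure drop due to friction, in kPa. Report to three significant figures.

V = 4Q/(πD²) = 4·0.0318/(π·0.138²) = 2.126 m/s
h_f = f(L/D)V²/(2g) = 0.02140·(2030/0.138)·2.126²/(2·9.81) = 72.53 m
Δp = ρg·h_f = 999.4·9.81·72.53 = 711.0 kPa

Δp ≈ 711 kPa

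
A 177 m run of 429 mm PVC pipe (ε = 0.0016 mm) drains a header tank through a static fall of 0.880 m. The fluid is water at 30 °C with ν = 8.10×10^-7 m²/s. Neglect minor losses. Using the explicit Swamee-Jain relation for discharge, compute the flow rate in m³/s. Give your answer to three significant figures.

Q ≈ 0.273 m³/s

Swamee-Jain (Type II): Q = -0.965·√(gD⁵h_f/L)·ln[ε/(3.7D) + √(3.17ν²L/(gD³h_f))]
√(gD⁵h_f/L) = √(9.81·0.429⁵·0.880/177) = 0.02662
ε/(3.7D) = 1.01×10^-6; √(3.17ν²L/(gD³h_f)) = 2.32×10^-5
Q = -0.965·0.02662·ln(2.425×10^-5) = 0.2730 m³/s
Check: V = 1.89 m/s, Re = 1.00×10^6, f = 0.01170, h_f = 0.878 m ≈ 0.880 m ✓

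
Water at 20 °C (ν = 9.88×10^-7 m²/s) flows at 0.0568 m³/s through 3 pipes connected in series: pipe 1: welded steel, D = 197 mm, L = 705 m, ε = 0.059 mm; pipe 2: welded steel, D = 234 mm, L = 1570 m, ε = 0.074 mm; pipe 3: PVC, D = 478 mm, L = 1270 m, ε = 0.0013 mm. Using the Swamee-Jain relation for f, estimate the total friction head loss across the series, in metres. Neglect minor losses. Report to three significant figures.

Pipe 1: V = 1.863 m/s, Re = 3.72×10^5, ε/D = 2.99×10^-4, f = 0.01674, h_1 = f(L/D)V²/2g = 10.60 m
Pipe 2: V = 1.321 m/s, Re = 3.13×10^5, ε/D = 3.16×10^-4, f = 0.01711, h_2 = f(L/D)V²/2g = 10.21 m
Pipe 3: V = 0.3165 m/s, Re = 1.53×10^5, ε/D = 2.72×10^-6, f = 0.01639, h_3 = f(L/D)V²/2g = 0.2224 m
Series → Q common, losses add: H = Σh = 21.03 m

H ≈ 21.0 m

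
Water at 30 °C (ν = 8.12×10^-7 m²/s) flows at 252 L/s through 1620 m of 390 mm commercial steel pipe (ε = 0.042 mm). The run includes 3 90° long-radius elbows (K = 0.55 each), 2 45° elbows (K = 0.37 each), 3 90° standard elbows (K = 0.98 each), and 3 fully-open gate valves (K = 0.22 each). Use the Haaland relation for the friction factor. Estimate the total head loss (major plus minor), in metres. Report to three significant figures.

H_L ≈ 14.0 m

V = 4Q/(πD²) = 2.110 m/s; V²/2g = 0.2268 m
Re = 1.01×10^6, ε/D = 1.08×10^-4 → f = 0.01342 (Haaland)
Major: h_f = f(L/D)·V²/2g = 0.01342·4154·0.2268 = 12.65 m
Minor: ΣK = 5.99; h_m = ΣK·V²/2g = 1.359 m
Total H_L = 12.65 + 1.359 = 14.01 m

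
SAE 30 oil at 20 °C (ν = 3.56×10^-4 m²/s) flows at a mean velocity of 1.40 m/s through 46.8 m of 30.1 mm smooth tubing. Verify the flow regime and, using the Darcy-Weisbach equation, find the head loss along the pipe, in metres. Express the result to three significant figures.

h_f ≈ 84.0 m

Re = VD/ν = 1.40·0.03010/3.56×10^-4 = 118 → laminar (Re < 2300)
f = 64/Re = 0.5407
h_f = f(L/D)V²/(2g) = 0.5407·(46.8/0.03010)·1.40²/(2·9.81) = 83.98 m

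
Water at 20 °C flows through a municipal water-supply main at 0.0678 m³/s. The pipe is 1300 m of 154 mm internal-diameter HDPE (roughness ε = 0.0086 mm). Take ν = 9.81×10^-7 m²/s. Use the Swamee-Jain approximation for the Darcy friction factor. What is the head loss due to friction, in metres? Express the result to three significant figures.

h_f ≈ 77.9 m

V = 4Q/(πD²) = 4·0.0678/(π·0.154²) = 3.640 m/s
Re = VD/ν = 3.640·0.154/9.81×10^-7 = 5.71×10^5 → turbulent
ε/D = 0.0086/154 = 5.58×10^-5
Swamee-Jain: f = 0.01367
h_f = f(L/D)V²/(2g) = 0.01367·(1300/0.154)·3.640²/(2·9.81) = 77.93 m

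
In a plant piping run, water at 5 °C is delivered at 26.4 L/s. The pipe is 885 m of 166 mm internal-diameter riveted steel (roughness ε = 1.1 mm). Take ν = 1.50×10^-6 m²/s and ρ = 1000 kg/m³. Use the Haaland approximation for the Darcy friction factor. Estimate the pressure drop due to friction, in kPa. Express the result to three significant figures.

V = 4Q/(πD²) = 4·0.0264/(π·0.166²) = 1.220 m/s
Re = VD/ν = 1.220·0.166/1.50×10^-6 = 1.35×10^5 → turbulent
ε/D = 1.1/166 = 0.00663
Haaland: f = 0.03373
h_f = f(L/D)V²/(2g) = 0.03373·(885/0.166)·1.220²/(2·9.81) = 13.64 m
Δp = ρg·h_f = 1000·9.81·13.64 = 133.8 kPa

Δp ≈ 134 kPa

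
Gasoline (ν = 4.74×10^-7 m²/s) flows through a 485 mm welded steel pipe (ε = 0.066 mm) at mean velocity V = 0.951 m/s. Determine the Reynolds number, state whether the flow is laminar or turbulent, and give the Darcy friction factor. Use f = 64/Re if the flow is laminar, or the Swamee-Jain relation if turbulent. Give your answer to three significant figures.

Re ≈ 9.73×10^5; turbulent; f ≈ 0.0140

Re = VD/ν = 0.9510·0.485/4.74×10^-7 = 9.73×10^5
Re > 4000 → turbulent; ε/D = 1.36×10^-4
Swamee-Jain: f = 0.01404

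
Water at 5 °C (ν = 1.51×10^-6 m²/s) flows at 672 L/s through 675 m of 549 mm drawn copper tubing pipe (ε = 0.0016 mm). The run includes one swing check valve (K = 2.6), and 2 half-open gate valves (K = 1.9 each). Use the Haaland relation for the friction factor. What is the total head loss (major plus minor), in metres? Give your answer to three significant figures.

V = 4Q/(πD²) = 2.839 m/s; V²/2g = 0.4107 m
Re = 1.03×10^6, ε/D = 2.91×10^-6 → f = 0.01157 (Haaland)
Major: h_f = f(L/D)·V²/2g = 0.01157·1230·0.4107 = 5.845 m
Minor: ΣK = 6.40; h_m = ΣK·V²/2g = 2.629 m
Total H_L = 5.845 + 2.629 = 8.474 m

H_L ≈ 8.47 m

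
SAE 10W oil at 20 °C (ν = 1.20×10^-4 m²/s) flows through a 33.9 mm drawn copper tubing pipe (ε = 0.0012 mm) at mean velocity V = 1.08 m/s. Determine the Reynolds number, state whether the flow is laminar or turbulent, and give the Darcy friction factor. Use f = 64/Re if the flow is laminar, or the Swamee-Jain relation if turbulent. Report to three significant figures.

Re ≈ 305; laminar; f = 64/Re ≈ 0.210

Re = VD/ν = 1.080·0.0339/1.20×10^-4 = 305
Re < 2300 → laminar → f = 64/Re = 0.2098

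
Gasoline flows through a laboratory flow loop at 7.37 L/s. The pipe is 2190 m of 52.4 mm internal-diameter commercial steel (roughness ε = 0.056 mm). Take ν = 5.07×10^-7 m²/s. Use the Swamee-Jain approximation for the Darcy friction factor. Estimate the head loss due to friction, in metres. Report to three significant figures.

h_f ≈ 520 m

V = 4Q/(πD²) = 4·0.00737/(π·0.0524²) = 3.418 m/s
Re = VD/ν = 3.418·0.0524/5.07×10^-7 = 3.53×10^5 → turbulent
ε/D = 0.056/52.4 = 0.00107
Swamee-Jain: f = 0.02089
h_f = f(L/D)V²/(2g) = 0.02089·(2190/0.0524)·3.418²/(2·9.81) = 519.7 m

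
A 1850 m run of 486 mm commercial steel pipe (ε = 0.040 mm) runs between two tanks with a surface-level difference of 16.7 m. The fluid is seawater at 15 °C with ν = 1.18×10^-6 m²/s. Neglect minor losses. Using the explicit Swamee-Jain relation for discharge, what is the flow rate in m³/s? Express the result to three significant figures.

Q ≈ 0.475 m³/s

Swamee-Jain (Type II): Q = -0.965·√(gD⁵h_f/L)·ln[ε/(3.7D) + √(3.17ν²L/(gD³h_f))]
√(gD⁵h_f/L) = √(9.81·0.486⁵·16.7/1850) = 0.04900
ε/(3.7D) = 2.22×10^-5; √(3.17ν²L/(gD³h_f)) = 2.08×10^-5
Q = -0.965·0.04900·ln(4.308×10^-5) = 0.4753 m³/s
Check: V = 2.56 m/s, Re = 1.06×10^6, f = 0.01317, h_f = 16.8 m ≈ 16.7 m ✓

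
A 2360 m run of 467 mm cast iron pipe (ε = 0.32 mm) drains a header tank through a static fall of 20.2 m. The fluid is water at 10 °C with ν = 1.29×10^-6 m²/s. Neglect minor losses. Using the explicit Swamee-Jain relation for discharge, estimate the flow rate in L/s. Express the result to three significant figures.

Swamee-Jain (Type II): Q = -0.965·√(gD⁵h_f/L)·ln[ε/(3.7D) + √(3.17ν²L/(gD³h_f))]
√(gD⁵h_f/L) = √(9.81·0.467⁵·20.2/2360) = 0.04319
ε/(3.7D) = 1.85×10^-4; √(3.17ν²L/(gD³h_f)) = 2.48×10^-5
Q = -0.965·0.04319·ln(2.100×10^-4) = 0.3529 m³/s
Check: V = 2.06 m/s, Re = 7.46×10^5, f = 0.01858, h_f = 20.3 m ≈ 20.2 m ✓

Q ≈ 353 L/s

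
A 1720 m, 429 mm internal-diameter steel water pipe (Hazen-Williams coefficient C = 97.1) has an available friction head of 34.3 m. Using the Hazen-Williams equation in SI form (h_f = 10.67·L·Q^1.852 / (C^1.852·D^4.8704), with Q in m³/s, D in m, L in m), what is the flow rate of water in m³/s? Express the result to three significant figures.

Rearranging: Q = [h_f·C^1.852·D^4.8704 / (10.67·L)]^(1/1.852)
Q = [34.3·97.1^1.852·0.429^4.8704 / (10.67·1720)]^0.540 = 0.3527 m³/s

Q ≈ 0.353 m³/s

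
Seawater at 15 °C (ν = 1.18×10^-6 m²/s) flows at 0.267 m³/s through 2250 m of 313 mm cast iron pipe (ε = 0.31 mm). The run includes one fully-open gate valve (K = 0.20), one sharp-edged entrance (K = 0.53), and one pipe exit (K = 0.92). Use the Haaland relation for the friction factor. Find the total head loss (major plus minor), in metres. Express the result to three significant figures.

V = 4Q/(πD²) = 3.470 m/s; V²/2g = 0.6137 m
Re = 9.20×10^5, ε/D = 9.90×10^-4 → f = 0.01992 (Haaland)
Major: h_f = f(L/D)·V²/2g = 0.01992·7188·0.6137 = 87.88 m
Minor: ΣK = 1.65; h_m = ΣK·V²/2g = 1.013 m
Total H_L = 87.88 + 1.013 = 88.89 m

H_L ≈ 88.9 m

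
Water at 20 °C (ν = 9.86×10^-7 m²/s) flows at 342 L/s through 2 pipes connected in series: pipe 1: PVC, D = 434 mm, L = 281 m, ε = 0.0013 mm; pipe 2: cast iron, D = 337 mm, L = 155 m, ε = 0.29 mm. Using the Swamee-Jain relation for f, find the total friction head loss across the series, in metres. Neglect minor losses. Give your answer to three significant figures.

H ≈ 8.70 m

Pipe 1: V = 2.312 m/s, Re = 1.02×10^6, ε/D = 3.00×10^-6, f = 0.01165, h_1 = f(L/D)V²/2g = 2.055 m
Pipe 2: V = 3.834 m/s, Re = 1.31×10^6, ε/D = 8.61×10^-4, f = 0.01928, h_2 = f(L/D)V²/2g = 6.644 m
Series → Q common, losses add: H = Σh = 8.698 m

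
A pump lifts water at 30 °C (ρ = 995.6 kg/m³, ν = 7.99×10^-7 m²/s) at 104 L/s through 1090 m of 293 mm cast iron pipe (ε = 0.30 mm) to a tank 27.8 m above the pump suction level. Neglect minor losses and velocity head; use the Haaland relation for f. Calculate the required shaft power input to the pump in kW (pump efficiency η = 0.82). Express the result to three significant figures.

P_shaft ≈ 45.7 kW

V = 4Q/(πD²) = 1.542 m/s; Re = 5.66×10^5; ε/D = 0.00102; f = 0.02024
h_f = f(L/D)V²/2g = 9.132 m
Total head H = z + h_f = 27.8 + 9.132 = 36.93 m
P_hyd = ρgQH = 995.6·9.81·0.104·36.93 = 37.51 kW
P_shaft = P_hyd/η = 37.51/0.82 = 45.75 kW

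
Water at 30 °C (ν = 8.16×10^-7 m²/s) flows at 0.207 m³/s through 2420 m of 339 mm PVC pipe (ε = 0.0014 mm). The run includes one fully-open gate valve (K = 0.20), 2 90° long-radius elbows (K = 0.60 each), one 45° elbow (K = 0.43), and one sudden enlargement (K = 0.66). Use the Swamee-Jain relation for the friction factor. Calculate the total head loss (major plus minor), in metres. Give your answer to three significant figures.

V = 4Q/(πD²) = 2.293 m/s; V²/2g = 0.2681 m
Re = 9.53×10^5, ε/D = 4.13×10^-6 → f = 0.01180 (Swamee-Jain)
Major: h_f = f(L/D)·V²/2g = 0.01180·7139·0.2681 = 22.59 m
Minor: ΣK = 2.49; h_m = ΣK·V²/2g = 0.6675 m
Total H_L = 22.59 + 0.6675 = 23.25 m

H_L ≈ 23.3 m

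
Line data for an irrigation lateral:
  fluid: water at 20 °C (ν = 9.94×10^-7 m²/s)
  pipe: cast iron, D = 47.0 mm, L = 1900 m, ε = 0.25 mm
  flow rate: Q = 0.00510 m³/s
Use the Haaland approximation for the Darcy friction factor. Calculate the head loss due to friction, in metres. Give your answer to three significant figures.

h_f ≈ 563 m

V = 4Q/(πD²) = 4·0.00510/(π·0.0470²) = 2.940 m/s
Re = VD/ν = 2.940·0.0470/9.94×10^-7 = 1.39×10^5 → turbulent
ε/D = 0.25/47.0 = 0.00532
Haaland: f = 0.03160
h_f = f(L/D)V²/(2g) = 0.03160·(1900/0.0470)·2.940²/(2·9.81) = 562.6 m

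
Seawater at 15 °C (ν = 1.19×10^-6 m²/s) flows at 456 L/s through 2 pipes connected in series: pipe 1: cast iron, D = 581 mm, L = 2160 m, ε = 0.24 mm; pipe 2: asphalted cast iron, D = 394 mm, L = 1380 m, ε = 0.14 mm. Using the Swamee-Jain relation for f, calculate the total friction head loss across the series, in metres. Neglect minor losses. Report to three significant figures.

H ≈ 49.6 m

Pipe 1: V = 1.720 m/s, Re = 8.40×10^5, ε/D = 4.13×10^-4, f = 0.01679, h_1 = f(L/D)V²/2g = 9.411 m
Pipe 2: V = 3.740 m/s, Re = 1.24×10^6, ε/D = 3.55×10^-4, f = 0.01611, h_2 = f(L/D)V²/2g = 40.22 m
Series → Q common, losses add: H = Σh = 49.63 m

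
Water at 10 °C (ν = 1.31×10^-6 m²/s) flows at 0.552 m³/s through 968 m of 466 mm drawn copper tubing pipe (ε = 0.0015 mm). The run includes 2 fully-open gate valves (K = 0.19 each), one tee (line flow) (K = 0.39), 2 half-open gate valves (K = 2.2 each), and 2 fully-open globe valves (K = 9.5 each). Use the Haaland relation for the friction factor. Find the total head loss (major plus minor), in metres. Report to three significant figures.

V = 4Q/(πD²) = 3.237 m/s; V²/2g = 0.5339 m
Re = 1.15×10^6, ε/D = 3.22×10^-6 → f = 0.01138 (Haaland)
Major: h_f = f(L/D)·V²/2g = 0.01138·2077·0.5339 = 12.62 m
Minor: ΣK = 24.2; h_m = ΣK·V²/2g = 12.90 m
Total H_L = 12.62 + 12.90 = 25.52 m

H_L ≈ 25.5 m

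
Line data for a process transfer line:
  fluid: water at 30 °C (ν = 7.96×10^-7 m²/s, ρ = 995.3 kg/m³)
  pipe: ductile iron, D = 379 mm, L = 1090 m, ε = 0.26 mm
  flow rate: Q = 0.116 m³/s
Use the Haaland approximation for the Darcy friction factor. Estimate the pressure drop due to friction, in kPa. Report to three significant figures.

V = 4Q/(πD²) = 4·0.116/(π·0.379²) = 1.028 m/s
Re = VD/ν = 1.028·0.379/7.96×10^-7 = 4.90×10^5 → turbulent
ε/D = 0.26/379 = 6.86×10^-4
Haaland: f = 0.01868
h_f = f(L/D)V²/(2g) = 0.01868·(1090/0.379)·1.028²/(2·9.81) = 2.895 m
Δp = ρg·h_f = 995.3·9.81·2.895 = 28.27 kPa

Δp ≈ 28.3 kPa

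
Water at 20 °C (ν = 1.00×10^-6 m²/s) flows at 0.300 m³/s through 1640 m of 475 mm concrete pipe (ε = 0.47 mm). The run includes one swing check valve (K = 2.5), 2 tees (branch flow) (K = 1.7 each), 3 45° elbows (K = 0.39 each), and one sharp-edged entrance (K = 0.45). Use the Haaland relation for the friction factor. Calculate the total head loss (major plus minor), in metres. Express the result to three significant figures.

V = 4Q/(πD²) = 1.693 m/s; V²/2g = 0.1461 m
Re = 8.04×10^5, ε/D = 9.89×10^-4 → f = 0.01996 (Haaland)
Major: h_f = f(L/D)·V²/2g = 0.01996·3453·0.1461 = 10.07 m
Minor: ΣK = 7.52; h_m = ΣK·V²/2g = 1.099 m
Total H_L = 10.07 + 1.099 = 11.16 m

H_L ≈ 11.2 m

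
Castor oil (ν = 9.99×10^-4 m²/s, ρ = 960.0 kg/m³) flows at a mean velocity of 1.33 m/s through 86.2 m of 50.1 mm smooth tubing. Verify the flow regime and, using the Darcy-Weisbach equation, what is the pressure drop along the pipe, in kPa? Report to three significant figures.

Δp ≈ 1400 kPa

Re = VD/ν = 1.33·0.05010/9.99×10^-4 = 66.7 → laminar (Re < 2300)
f = 64/Re = 0.9595
h_f = f(L/D)V²/(2g) = 0.9595·(86.2/0.05010)·1.33²/(2·9.81) = 148.8 m
Δp = ρg·h_f = 960.0·9.81·148.8 = 1402 kPa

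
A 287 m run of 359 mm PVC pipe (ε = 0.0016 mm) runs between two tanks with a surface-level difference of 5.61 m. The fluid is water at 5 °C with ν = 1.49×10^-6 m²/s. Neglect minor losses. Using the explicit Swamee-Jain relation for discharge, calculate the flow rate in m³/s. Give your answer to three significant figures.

Swamee-Jain (Type II): Q = -0.965·√(gD⁵h_f/L)·ln[ε/(3.7D) + √(3.17ν²L/(gD³h_f))]
√(gD⁵h_f/L) = √(9.81·0.359⁵·5.61/287) = 0.03382
ε/(3.7D) = 1.20×10^-6; √(3.17ν²L/(gD³h_f)) = 2.82×10^-5
Q = -0.965·0.03382·ln(2.937×10^-5) = 0.3405 m³/s
Check: V = 3.36 m/s, Re = 8.11×10^5, f = 0.01213, h_f = 5.59 m ≈ 5.61 m ✓

Q ≈ 0.341 m³/s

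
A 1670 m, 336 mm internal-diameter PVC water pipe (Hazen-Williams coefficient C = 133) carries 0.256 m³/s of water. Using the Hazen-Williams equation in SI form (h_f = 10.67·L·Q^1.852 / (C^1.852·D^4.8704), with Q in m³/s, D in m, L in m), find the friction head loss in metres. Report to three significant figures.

h_f = 10.67·1670·0.256^1.852 / (133^1.852·0.336^4.8704) = 33.77 m

h_f ≈ 33.8 m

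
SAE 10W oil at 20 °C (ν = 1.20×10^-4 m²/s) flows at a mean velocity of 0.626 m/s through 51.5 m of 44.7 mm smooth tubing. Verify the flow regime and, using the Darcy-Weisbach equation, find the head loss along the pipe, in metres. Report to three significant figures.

Re = VD/ν = 0.626·0.04470/1.20×10^-4 = 233 → laminar (Re < 2300)
f = 64/Re = 0.2745
h_f = f(L/D)V²/(2g) = 0.2745·(51.5/0.04470)·0.626²/(2·9.81) = 6.316 m

h_f ≈ 6.32 m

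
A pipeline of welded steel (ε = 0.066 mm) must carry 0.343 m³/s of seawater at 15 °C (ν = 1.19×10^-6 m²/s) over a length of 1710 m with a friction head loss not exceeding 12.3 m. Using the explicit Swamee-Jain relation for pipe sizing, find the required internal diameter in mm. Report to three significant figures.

Swamee-Jain (Type III): D = 0.66·[ε^1.25·(LQ²/(gh_f))^4.75 + ν·Q^9.4·(L/(gh_f))^5.2]^0.04
LQ²/(gh_f) = 1.667; L/(gh_f) = 14.17
Term 1 = ε^1.25·(…)^4.75 = 6.74×10^-5; Term 2 = ν·Q^9.4·(…)^5.2 = 4.95×10^-5
D = 0.66·(6.74×10^-5 + 4.95×10^-5)^0.04 = 0.4595 m = 459 mm
Check: V = 2.07 m/s, Re = 7.99×10^5, f = 0.01434, h_f = 11.6 m ≈ 12.3 m ✓

D ≈ 459 mm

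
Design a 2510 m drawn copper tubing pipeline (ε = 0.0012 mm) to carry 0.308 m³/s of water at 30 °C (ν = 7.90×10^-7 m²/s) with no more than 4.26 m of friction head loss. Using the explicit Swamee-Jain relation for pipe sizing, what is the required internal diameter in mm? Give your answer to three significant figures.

Swamee-Jain (Type III): D = 0.66·[ε^1.25·(LQ²/(gh_f))^4.75 + ν·Q^9.4·(L/(gh_f))^5.2]^0.04
LQ²/(gh_f) = 5.698; L/(gh_f) = 60.06
Term 1 = ε^1.25·(…)^4.75 = 1.54×10^-4; Term 2 = ν·Q^9.4·(…)^5.2 = 0.0218
D = 0.66·(1.54×10^-4 + 0.0218)^0.04 = 0.5665 m = 567 mm
Check: V = 1.22 m/s, Re = 8.76×10^5, f = 0.01192, h_f = 4.02 m ≈ 4.26 m ✓

D ≈ 567 mm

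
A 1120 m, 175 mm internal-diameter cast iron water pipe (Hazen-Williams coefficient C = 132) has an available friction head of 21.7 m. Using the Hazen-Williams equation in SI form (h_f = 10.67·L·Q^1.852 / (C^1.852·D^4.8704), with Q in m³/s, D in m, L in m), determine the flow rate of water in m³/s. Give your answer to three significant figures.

Rearranging: Q = [h_f·C^1.852·D^4.8704 / (10.67·L)]^(1/1.852)
Q = [21.7·132^1.852·0.175^4.8704 / (10.67·1120)]^0.540 = 0.04466 m³/s

Q ≈ 0.0447 m³/s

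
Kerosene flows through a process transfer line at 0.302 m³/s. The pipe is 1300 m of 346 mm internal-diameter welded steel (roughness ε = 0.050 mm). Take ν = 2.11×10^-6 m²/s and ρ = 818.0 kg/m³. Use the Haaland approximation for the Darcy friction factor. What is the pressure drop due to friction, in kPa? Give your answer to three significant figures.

V = 4Q/(πD²) = 4·0.302/(π·0.346²) = 3.212 m/s
Re = VD/ν = 3.212·0.346/2.11×10^-6 = 5.27×10^5 → turbulent
ε/D = 0.050/346 = 1.45×10^-4
Haaland: f = 0.01467
h_f = f(L/D)V²/(2g) = 0.01467·(1300/0.346)·3.212²/(2·9.81) = 28.98 m
Δp = ρg·h_f = 818.0·9.81·28.98 = 232.6 kPa

Δp ≈ 233 kPa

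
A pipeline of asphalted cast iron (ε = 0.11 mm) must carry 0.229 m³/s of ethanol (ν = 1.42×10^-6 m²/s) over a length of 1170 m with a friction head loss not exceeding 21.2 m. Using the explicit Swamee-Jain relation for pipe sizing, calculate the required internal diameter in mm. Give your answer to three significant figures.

D ≈ 335 mm

Swamee-Jain (Type III): D = 0.66·[ε^1.25·(LQ²/(gh_f))^4.75 + ν·Q^9.4·(L/(gh_f))^5.2]^0.04
LQ²/(gh_f) = 0.2950; L/(gh_f) = 5.626
Term 1 = ε^1.25·(…)^4.75 = 3.42×10^-8; Term 2 = ν·Q^9.4·(…)^5.2 = 1.09×10^-8
D = 0.66·(3.42×10^-8 + 1.09×10^-8)^0.04 = 0.3355 m = 335 mm
Check: V = 2.59 m/s, Re = 6.12×10^5, f = 0.01639, h_f = 19.5 m ≈ 21.2 m ✓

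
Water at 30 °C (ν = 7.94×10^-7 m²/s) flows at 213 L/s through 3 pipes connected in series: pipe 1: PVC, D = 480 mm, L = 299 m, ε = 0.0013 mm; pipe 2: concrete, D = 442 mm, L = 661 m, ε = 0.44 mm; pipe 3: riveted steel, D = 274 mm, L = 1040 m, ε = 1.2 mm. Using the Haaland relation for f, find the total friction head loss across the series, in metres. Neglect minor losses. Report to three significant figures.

H ≈ 77.5 m

Pipe 1: V = 1.177 m/s, Re = 7.12×10^5, ε/D = 2.71×10^-6, f = 0.01231, h_1 = f(L/D)V²/2g = 0.5417 m
Pipe 2: V = 1.388 m/s, Re = 7.73×10^5, ε/D = 9.95×10^-4, f = 0.02000, h_2 = f(L/D)V²/2g = 2.937 m
Pipe 3: V = 3.612 m/s, Re = 1.25×10^6, ε/D = 0.00438, f = 0.02932, h_3 = f(L/D)V²/2g = 74.02 m
Series → Q common, losses add: H = Σh = 77.50 m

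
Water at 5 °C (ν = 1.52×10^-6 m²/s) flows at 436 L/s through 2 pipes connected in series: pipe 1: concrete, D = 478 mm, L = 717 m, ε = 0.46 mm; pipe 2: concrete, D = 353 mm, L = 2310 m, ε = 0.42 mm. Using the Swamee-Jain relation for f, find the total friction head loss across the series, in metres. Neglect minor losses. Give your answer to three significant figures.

H ≈ 147 m

Pipe 1: V = 2.430 m/s, Re = 7.64×10^5, ε/D = 9.62×10^-4, f = 0.01996, h_1 = f(L/D)V²/2g = 9.010 m
Pipe 2: V = 4.455 m/s, Re = 1.03×10^6, ε/D = 0.00119, f = 0.02084, h_2 = f(L/D)V²/2g = 137.9 m
Series → Q common, losses add: H = Σh = 146.9 m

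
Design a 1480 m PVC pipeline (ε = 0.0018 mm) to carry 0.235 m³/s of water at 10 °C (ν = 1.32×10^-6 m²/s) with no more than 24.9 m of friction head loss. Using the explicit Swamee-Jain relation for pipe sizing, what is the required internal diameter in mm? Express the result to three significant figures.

Swamee-Jain (Type III): D = 0.66·[ε^1.25·(LQ²/(gh_f))^4.75 + ν·Q^9.4·(L/(gh_f))^5.2]^0.04
LQ²/(gh_f) = 0.3346; L/(gh_f) = 6.059
Term 1 = ε^1.25·(…)^4.75 = 3.64×10^-10; Term 2 = ν·Q^9.4·(…)^5.2 = 1.89×10^-8
D = 0.66·(3.64×10^-10 + 1.89×10^-8)^0.04 = 0.3243 m = 324 mm
Check: V = 2.84 m/s, Re = 6.99×10^5, f = 0.01245, h_f = 23.4 m ≈ 24.9 m ✓

D ≈ 324 mm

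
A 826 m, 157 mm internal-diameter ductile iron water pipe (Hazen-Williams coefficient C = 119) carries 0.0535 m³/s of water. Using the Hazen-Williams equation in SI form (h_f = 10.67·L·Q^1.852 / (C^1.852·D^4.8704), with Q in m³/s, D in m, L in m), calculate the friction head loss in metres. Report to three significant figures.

h_f ≈ 46.0 m

h_f = 10.67·826·0.0535^1.852 / (119^1.852·0.157^4.8704) = 45.97 m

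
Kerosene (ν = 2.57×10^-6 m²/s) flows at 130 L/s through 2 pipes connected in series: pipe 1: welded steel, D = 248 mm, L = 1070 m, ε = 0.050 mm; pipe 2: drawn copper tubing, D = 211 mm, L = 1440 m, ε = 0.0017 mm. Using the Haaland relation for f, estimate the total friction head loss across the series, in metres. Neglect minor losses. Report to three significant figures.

H ≈ 95.1 m

Pipe 1: V = 2.691 m/s, Re = 2.60×10^5, ε/D = 2.02×10^-4, f = 0.01634, h_1 = f(L/D)V²/2g = 26.03 m
Pipe 2: V = 3.718 m/s, Re = 3.05×10^5, ε/D = 8.06×10^-6, f = 0.01436, h_2 = f(L/D)V²/2g = 69.05 m
Series → Q common, losses add: H = Σh = 95.07 m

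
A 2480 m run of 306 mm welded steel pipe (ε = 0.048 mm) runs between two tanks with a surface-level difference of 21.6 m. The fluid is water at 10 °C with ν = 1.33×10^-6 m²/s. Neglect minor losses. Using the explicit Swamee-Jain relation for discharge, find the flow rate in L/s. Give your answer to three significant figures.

Swamee-Jain (Type II): Q = -0.965·√(gD⁵h_f/L)·ln[ε/(3.7D) + √(3.17ν²L/(gD³h_f))]
√(gD⁵h_f/L) = √(9.81·0.306⁵·21.6/2480) = 0.01514
ε/(3.7D) = 4.24×10^-5; √(3.17ν²L/(gD³h_f)) = 4.79×10^-5
Q = -0.965·0.01514·ln(9.025×10^-5) = 0.1361 m³/s
Check: V = 1.85 m/s, Re = 4.26×10^5, f = 0.01533, h_f = 21.7 m ≈ 21.6 m ✓

Q ≈ 136 L/s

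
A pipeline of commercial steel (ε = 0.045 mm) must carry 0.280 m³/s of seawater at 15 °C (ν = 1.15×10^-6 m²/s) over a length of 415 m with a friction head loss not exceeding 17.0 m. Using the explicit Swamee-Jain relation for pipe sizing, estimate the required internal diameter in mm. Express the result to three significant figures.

Swamee-Jain (Type III): D = 0.66·[ε^1.25·(LQ²/(gh_f))^4.75 + ν·Q^9.4·(L/(gh_f))^5.2]^0.04
LQ²/(gh_f) = 0.1951; L/(gh_f) = 2.488
Term 1 = ε^1.25·(…)^4.75 = 1.57×10^-9; Term 2 = ν·Q^9.4·(…)^5.2 = 8.37×10^-10
D = 0.66·(1.57×10^-9 + 8.37×10^-10)^0.04 = 0.2984 m = 298 mm
Check: V = 4.00 m/s, Re = 1.04×10^6, f = 0.01416, h_f = 16.1 m ≈ 17.0 m ✓

D ≈ 298 mm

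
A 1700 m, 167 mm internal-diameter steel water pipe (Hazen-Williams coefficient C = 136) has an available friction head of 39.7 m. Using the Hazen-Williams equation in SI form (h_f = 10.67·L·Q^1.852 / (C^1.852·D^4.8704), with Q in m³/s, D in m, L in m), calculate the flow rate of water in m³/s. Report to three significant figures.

Rearranging: Q = [h_f·C^1.852·D^4.8704 / (10.67·L)]^(1/1.852)
Q = [39.7·136^1.852·0.167^4.8704 / (10.67·1700)]^0.540 = 0.04500 m³/s

Q ≈ 0.0450 m³/s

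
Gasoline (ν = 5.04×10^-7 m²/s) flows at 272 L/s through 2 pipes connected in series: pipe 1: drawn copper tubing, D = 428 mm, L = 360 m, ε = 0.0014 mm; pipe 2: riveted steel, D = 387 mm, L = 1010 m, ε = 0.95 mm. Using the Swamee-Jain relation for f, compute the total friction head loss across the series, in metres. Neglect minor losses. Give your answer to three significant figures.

H ≈ 19.4 m

Pipe 1: V = 1.891 m/s, Re = 1.61×10^6, ε/D = 3.27×10^-6, f = 0.01085, h_1 = f(L/D)V²/2g = 1.662 m
Pipe 2: V = 2.312 m/s, Re = 1.78×10^6, ε/D = 0.00245, f = 0.02489, h_2 = f(L/D)V²/2g = 17.70 m
Series → Q common, losses add: H = Σh = 19.36 m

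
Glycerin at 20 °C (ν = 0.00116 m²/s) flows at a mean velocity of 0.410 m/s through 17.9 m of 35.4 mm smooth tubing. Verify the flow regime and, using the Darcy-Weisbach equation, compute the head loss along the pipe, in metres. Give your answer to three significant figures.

Re = VD/ν = 0.410·0.03540/0.00116 = 12.5 → laminar (Re < 2300)
f = 64/Re = 5.115
h_f = f(L/D)V²/(2g) = 5.115·(17.9/0.03540)·0.410²/(2·9.81) = 22.16 m

h_f ≈ 22.2 m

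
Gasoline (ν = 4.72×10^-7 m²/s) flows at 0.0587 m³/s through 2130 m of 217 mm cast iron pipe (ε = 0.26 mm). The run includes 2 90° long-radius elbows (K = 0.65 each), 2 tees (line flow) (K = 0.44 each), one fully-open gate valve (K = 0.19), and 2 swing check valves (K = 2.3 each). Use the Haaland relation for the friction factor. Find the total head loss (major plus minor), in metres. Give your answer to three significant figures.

V = 4Q/(πD²) = 1.587 m/s; V²/2g = 0.1284 m
Re = 7.30×10^5, ε/D = 0.00120 → f = 0.02089 (Haaland)
Major: h_f = f(L/D)·V²/2g = 0.02089·9816·0.1284 = 26.33 m
Minor: ΣK = 6.97; h_m = ΣK·V²/2g = 0.8949 m
Total H_L = 26.33 + 0.8949 = 27.22 m

H_L ≈ 27.2 m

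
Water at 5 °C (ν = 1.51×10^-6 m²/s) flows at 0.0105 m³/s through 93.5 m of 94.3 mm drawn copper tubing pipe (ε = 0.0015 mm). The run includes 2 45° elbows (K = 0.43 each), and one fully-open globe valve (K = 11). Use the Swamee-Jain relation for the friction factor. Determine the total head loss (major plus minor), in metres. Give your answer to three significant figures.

V = 4Q/(πD²) = 1.503 m/s; V²/2g = 0.1152 m
Re = 9.39×10^4, ε/D = 1.59×10^-5 → f = 0.01819 (Swamee-Jain)
Major: h_f = f(L/D)·V²/2g = 0.01819·991.5·0.1152 = 2.078 m
Minor: ΣK = 11.9; h_m = ΣK·V²/2g = 1.366 m
Total H_L = 2.078 + 1.366 = 3.444 m

H_L ≈ 3.44 m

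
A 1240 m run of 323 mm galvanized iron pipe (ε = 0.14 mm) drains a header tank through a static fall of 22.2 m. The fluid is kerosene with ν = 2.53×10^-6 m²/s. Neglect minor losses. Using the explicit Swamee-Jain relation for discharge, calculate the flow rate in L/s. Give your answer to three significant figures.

Q ≈ 207 L/s

Swamee-Jain (Type II): Q = -0.965·√(gD⁵h_f/L)·ln[ε/(3.7D) + √(3.17ν²L/(gD³h_f))]
√(gD⁵h_f/L) = √(9.81·0.323⁵·22.2/1240) = 0.02485
ε/(3.7D) = 1.17×10^-4; √(3.17ν²L/(gD³h_f)) = 5.86×10^-5
Q = -0.965·0.02485·ln(1.757×10^-4) = 0.2073 m³/s
Check: V = 2.53 m/s, Re = 3.23×10^5, f = 0.01784, h_f = 22.3 m ≈ 22.2 m ✓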